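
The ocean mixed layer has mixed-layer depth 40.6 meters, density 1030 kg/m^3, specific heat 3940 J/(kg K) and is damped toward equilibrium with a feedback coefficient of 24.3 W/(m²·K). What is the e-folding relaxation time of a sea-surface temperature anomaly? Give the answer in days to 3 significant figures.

Areal heat capacity C = ρ c_p D = 1030 × 3940 × 40.6 = 1.65×10^8 J/(m^2 K).
Relaxation time τ = C / λ = 1.65×10^8 / 24.3 = 6.78×10^6 s.
In days: 6.78×10^6 s / (86400 s/day) = 78.5 days.

78.5 days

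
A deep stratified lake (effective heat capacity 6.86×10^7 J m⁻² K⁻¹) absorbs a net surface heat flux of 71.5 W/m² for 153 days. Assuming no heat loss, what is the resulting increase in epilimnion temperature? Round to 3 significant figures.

13.8 K

Areal heat capacity C = 6.86×10^7 J m⁻² K⁻¹ (given).
Net heat input Q = F Δt = 71.5 × (153 days × 86400 s/day) = 9.45×10^8 J/m².
ΔT = Q / C = 9.45×10^8 / 6.86×10^7 = 13.8 K.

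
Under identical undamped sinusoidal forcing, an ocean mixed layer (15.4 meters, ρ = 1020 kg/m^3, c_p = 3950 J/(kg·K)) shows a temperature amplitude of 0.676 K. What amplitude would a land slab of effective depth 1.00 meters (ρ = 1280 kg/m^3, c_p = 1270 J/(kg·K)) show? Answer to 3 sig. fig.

25.8 K

C_ocean = 6.20×10^7 J/(m²·K); C_land = 1.63×10^6 J/(m²·K).
A ∝ 1/C ⇒ A_land = A_ocean × C_ocean/C_land = 0.676 × 38.2 = 25.8 K.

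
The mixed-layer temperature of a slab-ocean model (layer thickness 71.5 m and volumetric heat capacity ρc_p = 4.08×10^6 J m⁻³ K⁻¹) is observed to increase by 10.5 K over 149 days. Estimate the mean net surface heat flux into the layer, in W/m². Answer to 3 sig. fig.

Areal heat capacity C = ρc_p × D = 4.08×10^6 × 71.5 = 2.92×10^8 J/(m²·K).
Required heat per unit area: Q = C ΔT = 2.92×10^8 × 10.5 = 3.06×10^9 J/m².
Flux F = Q / Δt = 3.06×10^9 / 1.29×10^7 s = 238 W/m².

238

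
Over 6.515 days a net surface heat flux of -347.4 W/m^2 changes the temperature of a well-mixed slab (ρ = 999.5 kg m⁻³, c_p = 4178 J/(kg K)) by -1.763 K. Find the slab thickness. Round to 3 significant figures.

26.6 m

Heat input Q = F Δt = -347.4 × 5.63×10^5 s = -1.96×10^8 J/m².
Required areal heat capacity C = Q / ΔT = 1.11×10^8 J/(m²·K).
Depth D = C / (ρ c_p) = 1.11×10^8 / (999.5 × 4178) = 26.6 m.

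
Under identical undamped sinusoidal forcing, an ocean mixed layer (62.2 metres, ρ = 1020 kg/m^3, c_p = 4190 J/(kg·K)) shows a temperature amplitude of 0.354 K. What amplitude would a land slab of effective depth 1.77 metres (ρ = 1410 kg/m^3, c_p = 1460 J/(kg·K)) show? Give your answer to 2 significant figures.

C_ocean = 2.66×10^8 J/(m²·K); C_land = 3.64×10^6 J/(m²·K).
A ∝ 1/C ⇒ A_land = A_ocean × C_ocean/C_land = 0.354 × 73.0 = 25.8 K.

26 K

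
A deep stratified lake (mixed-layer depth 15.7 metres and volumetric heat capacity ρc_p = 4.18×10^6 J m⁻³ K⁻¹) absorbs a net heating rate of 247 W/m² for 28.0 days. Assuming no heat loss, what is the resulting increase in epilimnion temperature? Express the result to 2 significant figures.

Areal heat capacity C = ρc_p × D = 4.18×10^6 × 15.7 = 6.56×10^7 J m⁻² K⁻¹.
Net heat input Q = F Δt = 247 × (28.0 days × 86400 s/day) = 5.98×10^8 J/m².
ΔT = Q / C = 5.98×10^8 / 6.56×10^7 = 9.11 K.

9.1 K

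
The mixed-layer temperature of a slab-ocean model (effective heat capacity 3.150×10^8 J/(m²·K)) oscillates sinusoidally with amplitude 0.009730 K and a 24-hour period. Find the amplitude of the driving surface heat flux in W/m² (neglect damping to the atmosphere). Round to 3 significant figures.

223

Areal heat capacity C = 3.150×10^8 J/(m²·K) (given).
ω = 2π / 86400 s = 7.27×10^-5 s⁻¹.
Cω = 3.15×10^8 × 7.27×10^-5 = 22900 W/(m²·K).
F₀ = A × Cω = 0.009730 × 22900 = 223 W/m².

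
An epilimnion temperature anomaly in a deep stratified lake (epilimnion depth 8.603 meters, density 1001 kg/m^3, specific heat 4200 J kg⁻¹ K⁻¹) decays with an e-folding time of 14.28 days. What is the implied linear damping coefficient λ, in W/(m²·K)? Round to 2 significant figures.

29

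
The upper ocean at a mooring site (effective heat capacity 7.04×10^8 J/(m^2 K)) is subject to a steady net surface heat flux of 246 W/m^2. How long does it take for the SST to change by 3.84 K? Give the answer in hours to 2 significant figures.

3100 hours

Areal heat capacity C = 7.04×10^8 J/(m^2 K) (given).
Time required: Δt = C ΔT / F = 7.04×10^8 × 3.84 / 246 = 1.10×10^7 s.
In hours: 1.10×10^7 s / (3600 s/hour) = 3050 hours.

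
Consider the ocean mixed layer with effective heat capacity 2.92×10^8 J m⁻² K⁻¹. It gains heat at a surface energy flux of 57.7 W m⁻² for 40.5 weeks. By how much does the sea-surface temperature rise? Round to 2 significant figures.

Areal heat capacity C = 2.92×10^8 J m⁻² K⁻¹ (given).
Net heat input Q = F Δt = 57.7 × (40.5 weeks × 6.048×10^5 s/week) = 1.41×10^9 J/m².
ΔT = Q / C = 1.41×10^9 / 2.92×10^8 = 4.84 K.

4.8 K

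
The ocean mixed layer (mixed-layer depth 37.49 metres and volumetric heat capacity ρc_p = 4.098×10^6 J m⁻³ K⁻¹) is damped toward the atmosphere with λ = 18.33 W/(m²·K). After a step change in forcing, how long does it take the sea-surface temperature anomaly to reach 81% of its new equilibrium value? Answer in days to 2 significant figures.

160 days

Areal heat capacity C = ρc_p × D = 4.098×10^6 × 37.49 = 1.54×10^8 J m⁻² K⁻¹.
τ = C / λ = 1.54×10^8 / 18.33 = 8.38×10^6 s.
Fraction reached: 1 − e^(−t/τ) = 0.81 ⇒ t = −τ ln(1 − 0.81) = τ × 1.66.
t = 1.39×10^7 s = 161 days.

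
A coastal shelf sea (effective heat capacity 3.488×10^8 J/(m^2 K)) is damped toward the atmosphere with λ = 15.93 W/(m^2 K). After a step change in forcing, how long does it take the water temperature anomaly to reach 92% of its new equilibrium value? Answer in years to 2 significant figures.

1.8 years

Areal heat capacity C = 3.488×10^8 J/(m^2 K) (given).
τ = C / λ = 3.49×10^8 / 15.93 = 2.19×10^7 s.
Fraction reached: 1 − e^(−t/τ) = 0.92 ⇒ t = −τ ln(1 − 0.92) = τ × 2.53.
t = 5.53×10^7 s = 1.75 years.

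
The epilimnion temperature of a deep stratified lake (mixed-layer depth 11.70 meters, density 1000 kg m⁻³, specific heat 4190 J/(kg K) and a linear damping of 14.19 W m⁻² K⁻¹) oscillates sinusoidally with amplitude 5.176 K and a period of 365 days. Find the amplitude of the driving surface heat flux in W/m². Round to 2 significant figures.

89

Areal heat capacity C = ρ c_p D = 1000 × 4190 × 11.70 = 4.90×10^7 J/(m²·K).
ω = 2π / 3.15×10^7 s = 1.99×10^-7 s⁻¹.
√((Cω)² + λ²) = √((9.77)² + 14.19²) = 17.2 W/(m²·K).
F₀ = A × √((Cω)²+λ²) = 5.176 × 17.2 = 89.2 W/m².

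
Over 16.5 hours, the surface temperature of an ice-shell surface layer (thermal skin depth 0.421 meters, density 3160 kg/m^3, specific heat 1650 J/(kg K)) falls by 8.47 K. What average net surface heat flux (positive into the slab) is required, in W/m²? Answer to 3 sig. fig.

-313

Areal heat capacity C = ρ c_p D = 3160 × 1650 × 0.421 = 2.20×10^6 J m⁻² K⁻¹.
Required heat per unit area: Q = C ΔT = 2.20×10^6 × -8.47 = -1.86×10^7 J/m².
Flux F = Q / Δt = -1.86×10^7 / 59400 s = -313 W/m².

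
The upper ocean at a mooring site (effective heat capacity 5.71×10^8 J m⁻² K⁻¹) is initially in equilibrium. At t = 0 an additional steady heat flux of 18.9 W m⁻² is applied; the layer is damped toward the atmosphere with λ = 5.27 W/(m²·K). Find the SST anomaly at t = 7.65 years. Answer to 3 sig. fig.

Areal heat capacity C = 5.71×10^8 J m⁻² K⁻¹ (given).
τ = C / λ = 5.71×10^8 / 5.27 = 1.08×10^8 s.
Equilibrium anomaly ΔT_eq = F / λ = 18.9 / 5.27 = 3.59 K.
t = 7.65 years = 2.41×10^8 s, so t/τ = 2.23.
ΔT(t) = ΔT_eq (1 − e^(−t/τ)) = 3.59 × (1 − e^−2.23) = 3.20 K.

3.20 K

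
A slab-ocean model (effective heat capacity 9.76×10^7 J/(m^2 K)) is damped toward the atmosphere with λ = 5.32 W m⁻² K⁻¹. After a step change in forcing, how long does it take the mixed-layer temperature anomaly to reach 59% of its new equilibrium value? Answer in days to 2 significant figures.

190 days

Areal heat capacity C = 9.76×10^7 J/(m^2 K) (given).
τ = C / λ = 9.76×10^7 / 5.32 = 1.83×10^7 s.
Fraction reached: 1 − e^(−t/τ) = 0.59 ⇒ t = −τ ln(1 − 0.59) = τ × 0.892.
t = 1.64×10^7 s = 189 days.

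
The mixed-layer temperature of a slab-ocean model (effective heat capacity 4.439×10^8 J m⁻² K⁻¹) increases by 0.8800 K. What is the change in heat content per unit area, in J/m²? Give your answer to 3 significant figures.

Areal heat capacity C = 4.439×10^8 J m⁻² K⁻¹ (given).
ΔQ = C ΔT = 4.44×10^8 × 0.8800 = 3.91×10^8 J/m².

3.91×10^8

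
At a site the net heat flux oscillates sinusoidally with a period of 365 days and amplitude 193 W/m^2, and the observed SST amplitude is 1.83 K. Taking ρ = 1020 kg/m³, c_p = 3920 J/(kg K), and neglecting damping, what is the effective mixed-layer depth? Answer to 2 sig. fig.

130 m

ω = 2π / 3.15×10^7 s = 1.99×10^-7 s⁻¹.
Required C = F₀ / (A ω) = 193 / (1.83 × 1.99×10^-7) = 5.29×10^8 J/(m²·K).
D = C / (ρ c_p) = 5.29×10^8 / (1020 × 3920) = 132 m.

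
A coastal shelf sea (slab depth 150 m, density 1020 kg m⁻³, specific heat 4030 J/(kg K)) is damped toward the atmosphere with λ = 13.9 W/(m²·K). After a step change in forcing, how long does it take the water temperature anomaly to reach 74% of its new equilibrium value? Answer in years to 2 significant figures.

Areal heat capacity C = ρ c_p D = 1020 × 4030 × 150 = 6.17×10^8 J/(m^2 K).
τ = C / λ = 6.17×10^8 / 13.9 = 4.44×10^7 s.
Fraction reached: 1 − e^(−t/τ) = 0.74 ⇒ t = −τ ln(1 − 0.74) = τ × 1.35.
t = 5.98×10^7 s = 1.89 years.

1.9 years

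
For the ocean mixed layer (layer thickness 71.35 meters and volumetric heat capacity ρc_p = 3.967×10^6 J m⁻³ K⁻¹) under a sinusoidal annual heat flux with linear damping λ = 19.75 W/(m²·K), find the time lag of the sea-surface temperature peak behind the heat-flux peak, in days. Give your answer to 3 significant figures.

71.7 days

Areal heat capacity C = ρc_p × D = 3.967×10^6 × 71.35 = 2.83×10^8 J/(m²·K).
ω = 2π / 3.15×10^7 s = 1.99×10^-7 s⁻¹.
Phase lag φ = arctan(Cω/λ) = arctan(56.4/19.75) = 1.23 rad.
Time lag = φ / ω = 1.23 / 1.99×10^-7 = 6.19×10^6 s = 71.7 days.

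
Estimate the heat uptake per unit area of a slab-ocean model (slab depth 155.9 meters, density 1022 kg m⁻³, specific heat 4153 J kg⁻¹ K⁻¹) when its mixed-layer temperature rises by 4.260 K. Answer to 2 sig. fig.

Areal heat capacity C = ρ c_p D = 1022 × 4153 × 155.9 = 6.62×10^8 J/(m²·K).
ΔQ = C ΔT = 6.62×10^8 × 4.260 = 2.82×10^9 J/m².

2.8×10^9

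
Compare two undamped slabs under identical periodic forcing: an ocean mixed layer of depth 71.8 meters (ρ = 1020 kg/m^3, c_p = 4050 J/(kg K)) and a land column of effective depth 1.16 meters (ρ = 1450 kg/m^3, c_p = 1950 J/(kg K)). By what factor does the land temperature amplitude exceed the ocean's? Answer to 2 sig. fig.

C_ocean = 1020 × 4050 × 71.8 = 2.97×10^8 J/(m²·K).
C_land = 1450 × 1950 × 1.16 = 3.28×10^6 J/(m²·K).
Undamped amplitude ∝ 1/C, so A_land/A_ocean = C_ocean/C_land = 90.4.

90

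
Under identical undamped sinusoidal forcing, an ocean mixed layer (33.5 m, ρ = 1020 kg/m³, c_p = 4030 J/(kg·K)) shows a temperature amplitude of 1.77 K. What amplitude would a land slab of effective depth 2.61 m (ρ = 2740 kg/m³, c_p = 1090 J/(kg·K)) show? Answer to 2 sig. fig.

C_ocean = 1.38×10^8 J/(m²·K); C_land = 7.80×10^6 J/(m²·K).
A ∝ 1/C ⇒ A_land = A_ocean × C_ocean/C_land = 1.77 × 17.7 = 31.3 K.

31 K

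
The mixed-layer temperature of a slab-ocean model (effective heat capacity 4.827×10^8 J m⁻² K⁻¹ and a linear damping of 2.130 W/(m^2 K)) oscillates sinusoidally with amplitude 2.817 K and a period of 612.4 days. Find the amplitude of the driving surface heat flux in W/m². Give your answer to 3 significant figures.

162

Areal heat capacity C = 4.827×10^8 J m⁻² K⁻¹ (given).
ω = 2π / 5.29×10^7 s = 1.19×10^-7 s⁻¹.
√((Cω)² + λ²) = √((57.3)² + 2.130²) = 57.4 W/(m²·K).
F₀ = A × √((Cω)²+λ²) = 2.817 × 57.4 = 162 W/m².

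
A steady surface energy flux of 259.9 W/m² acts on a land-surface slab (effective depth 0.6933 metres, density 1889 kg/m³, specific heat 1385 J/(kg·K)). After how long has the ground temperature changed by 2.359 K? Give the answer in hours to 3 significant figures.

Areal heat capacity C = ρ c_p D = 1889 × 1385 × 0.6933 = 1.81×10^6 J m⁻² K⁻¹.
Time required: Δt = C ΔT / F = 1.81×10^6 × 2.359 / 259.9 = 16500 s.
In hours: 16500 s / (3600 s/hour) = 4.57 hours.

4.57 hours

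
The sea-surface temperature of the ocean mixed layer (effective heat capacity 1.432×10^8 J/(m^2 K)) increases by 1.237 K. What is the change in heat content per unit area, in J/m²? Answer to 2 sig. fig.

Areal heat capacity C = 1.432×10^8 J/(m^2 K) (given).
ΔQ = C ΔT = 1.43×10^8 × 1.237 = 1.77×10^8 J/m².

1.8×10^8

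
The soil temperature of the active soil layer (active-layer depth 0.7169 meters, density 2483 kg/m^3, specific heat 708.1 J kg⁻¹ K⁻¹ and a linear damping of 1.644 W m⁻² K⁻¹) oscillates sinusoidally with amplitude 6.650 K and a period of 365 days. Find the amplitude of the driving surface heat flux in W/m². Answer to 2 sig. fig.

11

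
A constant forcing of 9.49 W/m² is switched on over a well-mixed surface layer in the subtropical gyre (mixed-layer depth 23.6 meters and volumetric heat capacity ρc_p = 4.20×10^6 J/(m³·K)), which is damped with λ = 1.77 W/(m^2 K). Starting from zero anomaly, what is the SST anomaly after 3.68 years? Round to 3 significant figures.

Areal heat capacity C = ρc_p × D = 4.20×10^6 × 23.6 = 9.91×10^7 J/(m²·K).
τ = C / λ = 9.91×10^7 / 1.77 = 5.60×10^7 s.
Equilibrium anomaly ΔT_eq = F / λ = 9.49 / 1.77 = 5.36 K.
t = 3.68 years = 1.16×10^8 s, so t/τ = 2.07.
ΔT(t) = ΔT_eq (1 − e^(−t/τ)) = 5.36 × (1 − e^−2.07) = 4.69 K.

4.69 K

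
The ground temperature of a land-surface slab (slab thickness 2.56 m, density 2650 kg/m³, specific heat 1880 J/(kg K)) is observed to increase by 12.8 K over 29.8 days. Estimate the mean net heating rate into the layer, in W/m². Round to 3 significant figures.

Areal heat capacity C = ρ c_p D = 2650 × 1880 × 2.56 = 1.28×10^7 J m⁻² K⁻¹.
Required heat per unit area: Q = C ΔT = 1.28×10^7 × 12.8 = 1.63×10^8 J/m².
Flux F = Q / Δt = 1.63×10^8 / 2.57×10^6 s = 63.4 W/m².

63.4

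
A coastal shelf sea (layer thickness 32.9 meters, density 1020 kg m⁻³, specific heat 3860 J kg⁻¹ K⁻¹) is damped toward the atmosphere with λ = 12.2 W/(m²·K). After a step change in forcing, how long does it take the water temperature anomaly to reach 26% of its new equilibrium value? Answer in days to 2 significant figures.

37 days

Areal heat capacity C = ρ c_p D = 1020 × 3860 × 32.9 = 1.30×10^8 J/(m^2 K).
τ = C / λ = 1.30×10^8 / 12.2 = 1.06×10^7 s.
Fraction reached: 1 − e^(−t/τ) = 0.26 ⇒ t = −τ ln(1 − 0.26) = τ × 0.301.
t = 3.20×10^6 s = 37.0 days.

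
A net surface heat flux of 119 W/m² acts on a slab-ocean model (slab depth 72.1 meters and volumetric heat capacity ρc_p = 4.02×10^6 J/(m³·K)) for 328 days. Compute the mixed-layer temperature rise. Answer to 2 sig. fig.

Areal heat capacity C = ρc_p × D = 4.02×10^6 × 72.1 = 2.90×10^8 J m⁻² K⁻¹.
Net heat input Q = F Δt = 119 × (328 days × 86400 s/day) = 3.37×10^9 J/m².
ΔT = Q / C = 3.37×10^9 / 2.90×10^8 = 11.6 K.

12 K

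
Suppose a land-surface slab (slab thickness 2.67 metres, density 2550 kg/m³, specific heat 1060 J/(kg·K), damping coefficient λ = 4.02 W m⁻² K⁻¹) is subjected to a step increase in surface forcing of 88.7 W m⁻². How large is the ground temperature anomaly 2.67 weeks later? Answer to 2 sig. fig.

Areal heat capacity C = ρ c_p D = 2550 × 1060 × 2.67 = 7.22×10^6 J/(m²·K).
τ = C / λ = 7.22×10^6 / 4.02 = 1.80×10^6 s.
Equilibrium anomaly ΔT_eq = F / λ = 88.7 / 4.02 = 22.1 K.
t = 2.67 weeks = 1.61×10^6 s, so t/τ = 0.899.
ΔT(t) = ΔT_eq (1 − e^(−t/τ)) = 22.1 × (1 − e^−0.899) = 13.1 K.

13 K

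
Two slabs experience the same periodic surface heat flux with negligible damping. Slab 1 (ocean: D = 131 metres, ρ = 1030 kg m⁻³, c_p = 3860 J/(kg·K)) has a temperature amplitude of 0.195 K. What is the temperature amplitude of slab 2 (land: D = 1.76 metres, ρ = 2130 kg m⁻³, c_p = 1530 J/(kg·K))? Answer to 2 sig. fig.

18 K

C_ocean = 5.21×10^8 J/(m²·K); C_land = 5.74×10^6 J/(m²·K).
A ∝ 1/C ⇒ A_land = A_ocean × C_ocean/C_land = 0.195 × 90.8 = 17.7 K.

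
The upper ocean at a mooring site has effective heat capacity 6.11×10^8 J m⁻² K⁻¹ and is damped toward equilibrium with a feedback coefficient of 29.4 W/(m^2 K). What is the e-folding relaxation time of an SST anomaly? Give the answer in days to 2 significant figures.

Areal heat capacity C = 6.11×10^8 J m⁻² K⁻¹ (given).
Relaxation time τ = C / λ = 6.11×10^8 / 29.4 = 2.08×10^7 s.
In days: 2.08×10^7 s / (86400 s/day) = 241 days.

240 days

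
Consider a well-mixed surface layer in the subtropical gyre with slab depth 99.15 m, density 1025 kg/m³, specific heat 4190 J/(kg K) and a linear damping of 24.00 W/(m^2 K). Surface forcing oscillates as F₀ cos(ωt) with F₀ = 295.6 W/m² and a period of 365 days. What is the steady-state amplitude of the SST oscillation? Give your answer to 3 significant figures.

3.35 K

Areal heat capacity C = ρ c_p D = 1025 × 4190 × 99.15 = 4.26×10^8 J/(m^2 K).
Angular frequency ω = 2π / T = 2π / 3.15×10^7 s = 1.99×10^-7 s⁻¹.
√((Cω)² + λ²) = √((84.8)² + 24.00²) = 88.2 W/(m²·K).
Amplitude A = F₀ / √((Cω)²+λ²) = 295.6 / 88.2 = 3.35 K.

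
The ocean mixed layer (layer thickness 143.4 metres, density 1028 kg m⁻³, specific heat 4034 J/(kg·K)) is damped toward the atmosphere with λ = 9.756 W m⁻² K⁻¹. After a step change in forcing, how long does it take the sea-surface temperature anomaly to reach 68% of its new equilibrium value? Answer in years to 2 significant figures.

2.2 years

Areal heat capacity C = ρ c_p D = 1028 × 4034 × 143.4 = 5.95×10^8 J m⁻² K⁻¹.
τ = C / λ = 5.95×10^8 / 9.756 = 6.10×10^7 s.
Fraction reached: 1 − e^(−t/τ) = 0.68 ⇒ t = −τ ln(1 − 0.68) = τ × 1.14.
t = 6.95×10^7 s = 2.20 years.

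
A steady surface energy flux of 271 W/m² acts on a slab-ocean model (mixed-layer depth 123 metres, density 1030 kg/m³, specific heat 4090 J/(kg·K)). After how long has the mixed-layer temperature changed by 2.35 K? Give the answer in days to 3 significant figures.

Areal heat capacity C = ρ c_p D = 1030 × 4090 × 123 = 5.18×10^8 J/(m^2 K).
Time required: Δt = C ΔT / F = 5.18×10^8 × 2.35 / 271 = 4.49×10^6 s.
In days: 4.49×10^6 s / (86400 s/day) = 52.0 days.

52.0 days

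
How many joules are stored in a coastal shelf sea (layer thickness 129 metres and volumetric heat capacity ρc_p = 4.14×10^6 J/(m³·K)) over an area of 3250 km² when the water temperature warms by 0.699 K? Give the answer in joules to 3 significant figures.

Areal heat capacity C = ρc_p × D = 4.14×10^6 × 129 = 5.34×10^8 J m⁻² K⁻¹.
Heat per unit area: q = C ΔT = 5.34×10^8 × 0.699 = 3.73×10^8 J/m².
Total heat: Q = q × A = 3.73×10^8 × (3250 × 10⁶ m²) = 1.21×10^18 J.

1.21×10^18 J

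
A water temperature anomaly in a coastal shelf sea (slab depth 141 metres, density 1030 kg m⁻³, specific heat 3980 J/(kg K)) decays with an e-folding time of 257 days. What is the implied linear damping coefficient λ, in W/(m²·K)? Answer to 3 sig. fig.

26.0

Areal heat capacity C = ρ c_p D = 1030 × 3980 × 141 = 5.78×10^8 J/(m^2 K).
τ = 257 days = 2.22×10^7 s.
λ = C / τ = 5.78×10^8 / 2.22×10^7 = 26.0 W/(m²·K).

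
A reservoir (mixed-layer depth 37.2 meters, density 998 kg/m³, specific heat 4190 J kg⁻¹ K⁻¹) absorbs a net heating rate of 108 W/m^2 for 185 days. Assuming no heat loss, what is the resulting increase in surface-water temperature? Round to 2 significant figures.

Areal heat capacity C = ρ c_p D = 998 × 4190 × 37.2 = 1.56×10^8 J/(m^2 K).
Net heat input Q = F Δt = 108 × (185 days × 86400 s/day) = 1.73×10^9 J/m².
ΔT = Q / C = 1.73×10^9 / 1.56×10^8 = 11.1 K.

11 K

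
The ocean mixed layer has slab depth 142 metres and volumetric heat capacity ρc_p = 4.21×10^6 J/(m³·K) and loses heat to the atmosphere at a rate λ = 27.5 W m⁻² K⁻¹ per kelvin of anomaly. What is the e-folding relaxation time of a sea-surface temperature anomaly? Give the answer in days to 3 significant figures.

252 days

Areal heat capacity C = ρc_p × D = 4.21×10^6 × 142 = 5.98×10^8 J m⁻² K⁻¹.
Relaxation time τ = C / λ = 5.98×10^8 / 27.5 = 2.17×10^7 s.
In days: 2.17×10^7 s / (86400 s/day) = 252 days.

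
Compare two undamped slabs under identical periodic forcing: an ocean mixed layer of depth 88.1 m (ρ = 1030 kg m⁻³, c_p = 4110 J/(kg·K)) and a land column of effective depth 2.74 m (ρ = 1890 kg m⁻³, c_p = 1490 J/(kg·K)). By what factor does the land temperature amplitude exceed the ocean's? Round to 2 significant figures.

48

C_ocean = 1030 × 4110 × 88.1 = 3.73×10^8 J/(m²·K).
C_land = 1890 × 1490 × 2.74 = 7.72×10^6 J/(m²·K).
Undamped amplitude ∝ 1/C, so A_land/A_ocean = C_ocean/C_land = 48.3.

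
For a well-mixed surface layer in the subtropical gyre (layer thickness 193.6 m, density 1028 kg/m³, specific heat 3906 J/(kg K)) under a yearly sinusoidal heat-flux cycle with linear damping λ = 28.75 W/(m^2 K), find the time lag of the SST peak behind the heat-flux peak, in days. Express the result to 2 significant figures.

81 days

Areal heat capacity C = ρ c_p D = 1028 × 3906 × 193.6 = 7.77×10^8 J/(m^2 K).
ω = 2π / 3.15×10^7 s = 1.99×10^-7 s⁻¹.
Phase lag φ = arctan(Cω/λ) = arctan(155/28.75) = 1.39 rad.
Time lag = φ / ω = 1.39 / 1.99×10^-7 = 6.96×10^6 s = 80.6 days.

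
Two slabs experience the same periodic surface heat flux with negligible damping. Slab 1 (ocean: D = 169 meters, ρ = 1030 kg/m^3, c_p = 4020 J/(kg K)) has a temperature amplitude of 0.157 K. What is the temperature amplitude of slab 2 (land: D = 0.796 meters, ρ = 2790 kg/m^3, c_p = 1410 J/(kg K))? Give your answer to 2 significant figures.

35 K

C_ocean = 7.00×10^8 J/(m²·K); C_land = 3.13×10^6 J/(m²·K).
A ∝ 1/C ⇒ A_land = A_ocean × C_ocean/C_land = 0.157 × 223 = 35.1 K.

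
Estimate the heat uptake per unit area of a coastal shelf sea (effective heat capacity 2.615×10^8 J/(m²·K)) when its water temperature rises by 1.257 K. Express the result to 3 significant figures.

3.29×10^8

Areal heat capacity C = 2.615×10^8 J/(m²·K) (given).
ΔQ = C ΔT = 2.61×10^8 × 1.257 = 3.29×10^8 J/m².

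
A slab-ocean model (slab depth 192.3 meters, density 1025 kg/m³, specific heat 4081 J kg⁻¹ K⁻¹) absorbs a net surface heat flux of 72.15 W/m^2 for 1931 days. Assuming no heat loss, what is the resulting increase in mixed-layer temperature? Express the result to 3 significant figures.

Areal heat capacity C = ρ c_p D = 1025 × 4081 × 192.3 = 8.04×10^8 J/(m²·K).
Net heat input Q = F Δt = 72.15 × (1931 days × 86400 s/day) = 1.20×10^10 J/m².
ΔT = Q / C = 1.20×10^10 / 8.04×10^8 = 15.0 K.

15.0 K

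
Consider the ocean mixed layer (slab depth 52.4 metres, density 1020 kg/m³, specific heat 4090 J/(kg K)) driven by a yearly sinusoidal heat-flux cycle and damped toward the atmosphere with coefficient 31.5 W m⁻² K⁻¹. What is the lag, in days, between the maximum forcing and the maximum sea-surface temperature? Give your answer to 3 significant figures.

54.9 days

Areal heat capacity C = ρ c_p D = 1020 × 4090 × 52.4 = 2.19×10^8 J/(m^2 K).
ω = 2π / 3.15×10^7 s = 1.99×10^-7 s⁻¹.
Phase lag φ = arctan(Cω/λ) = arctan(43.6/31.5) = 0.945 rad.
Time lag = φ / ω = 0.945 / 1.99×10^-7 = 4.74×10^6 s = 54.9 days.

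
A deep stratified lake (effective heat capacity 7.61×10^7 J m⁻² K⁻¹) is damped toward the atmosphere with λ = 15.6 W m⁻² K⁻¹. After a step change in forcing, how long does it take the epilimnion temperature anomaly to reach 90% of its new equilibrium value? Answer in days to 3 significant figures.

Areal heat capacity C = 7.61×10^7 J m⁻² K⁻¹ (given).
τ = C / λ = 7.61×10^7 / 15.6 = 4.88×10^6 s.
Fraction reached: 1 − e^(−t/τ) = 0.90 ⇒ t = −τ ln(1 − 0.90) = τ × 2.30.
t = 1.12×10^7 s = 130 days.

130 days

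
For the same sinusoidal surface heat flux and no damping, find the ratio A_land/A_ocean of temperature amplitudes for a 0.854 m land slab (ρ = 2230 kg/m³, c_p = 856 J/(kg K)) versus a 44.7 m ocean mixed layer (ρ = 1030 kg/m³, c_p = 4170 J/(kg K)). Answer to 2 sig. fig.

120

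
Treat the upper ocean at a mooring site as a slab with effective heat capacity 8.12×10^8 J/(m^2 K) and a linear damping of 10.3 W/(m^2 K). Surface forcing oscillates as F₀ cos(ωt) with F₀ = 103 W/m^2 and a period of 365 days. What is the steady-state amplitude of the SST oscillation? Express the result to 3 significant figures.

0.635 K

Areal heat capacity C = 8.12×10^8 J/(m^2 K) (given).
Angular frequency ω = 2π / T = 2π / 3.15×10^7 s = 1.99×10^-7 s⁻¹.
√((Cω)² + λ²) = √((162)² + 10.3²) = 162 W/(m²·K).
Amplitude A = F₀ / √((Cω)²+λ²) = 103 / 162 = 0.635 K.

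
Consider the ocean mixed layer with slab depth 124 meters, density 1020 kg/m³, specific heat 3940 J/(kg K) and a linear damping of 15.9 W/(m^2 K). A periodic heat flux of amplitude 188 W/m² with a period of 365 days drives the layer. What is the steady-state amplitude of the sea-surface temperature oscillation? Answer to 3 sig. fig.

Areal heat capacity C = ρ c_p D = 1020 × 3940 × 124 = 4.98×10^8 J/(m²·K).
Angular frequency ω = 2π / T = 2π / 3.15×10^7 s = 1.99×10^-7 s⁻¹.
√((Cω)² + λ²) = √((99.3)² + 15.9²) = 101 W/(m²·K).
Amplitude A = F₀ / √((Cω)²+λ²) = 188 / 101 = 1.87 K.

1.87 K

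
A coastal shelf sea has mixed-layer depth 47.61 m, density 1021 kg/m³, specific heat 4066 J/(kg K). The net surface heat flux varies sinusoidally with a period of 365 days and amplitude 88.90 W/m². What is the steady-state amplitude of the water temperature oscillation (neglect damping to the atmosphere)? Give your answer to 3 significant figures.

2.26 K

Areal heat capacity C = ρ c_p D = 1021 × 4066 × 47.61 = 1.98×10^8 J m⁻² K⁻¹.
Angular frequency ω = 2π / T = 2π / 3.15×10^7 s = 1.99×10^-7 s⁻¹.
Cω = 1.98×10^8 × 1.99×10^-7 = 39.4 W/(m²·K).
Amplitude A = F₀ / (Cω) = 88.90 / 39.4 = 2.26 K.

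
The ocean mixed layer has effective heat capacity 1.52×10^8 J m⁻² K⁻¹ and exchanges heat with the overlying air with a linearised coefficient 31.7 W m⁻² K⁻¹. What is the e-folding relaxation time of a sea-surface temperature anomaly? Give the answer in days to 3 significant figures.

55.5 days

Areal heat capacity C = 1.52×10^8 J m⁻² K⁻¹ (given).
Relaxation time τ = C / λ = 1.52×10^8 / 31.7 = 4.79×10^6 s.
In days: 4.79×10^6 s / (86400 s/day) = 55.5 days.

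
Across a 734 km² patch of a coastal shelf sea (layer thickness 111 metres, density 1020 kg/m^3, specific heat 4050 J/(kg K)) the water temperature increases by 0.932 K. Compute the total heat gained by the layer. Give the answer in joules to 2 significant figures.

3.1×10^17 J

Areal heat capacity C = ρ c_p D = 1020 × 4050 × 111 = 4.59×10^8 J m⁻² K⁻¹.
Heat per unit area: q = C ΔT = 4.59×10^8 × 0.932 = 4.27×10^8 J/m².
Total heat: Q = q × A = 4.27×10^8 × (734 × 10⁶ m²) = 3.14×10^17 J.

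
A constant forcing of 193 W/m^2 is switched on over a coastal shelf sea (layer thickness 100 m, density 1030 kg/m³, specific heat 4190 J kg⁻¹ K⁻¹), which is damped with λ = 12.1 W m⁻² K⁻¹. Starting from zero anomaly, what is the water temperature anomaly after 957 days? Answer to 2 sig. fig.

14 K

Areal heat capacity C = ρ c_p D = 1030 × 4190 × 100 = 4.32×10^8 J/(m^2 K).
τ = C / λ = 4.32×10^8 / 12.1 = 3.57×10^7 s.
Equilibrium anomaly ΔT_eq = F / λ = 193 / 12.1 = 16.0 K.
t = 957 days = 8.27×10^7 s, so t/τ = 2.32.
ΔT(t) = ΔT_eq (1 − e^(−t/τ)) = 16.0 × (1 − e^−2.32) = 14.4 K.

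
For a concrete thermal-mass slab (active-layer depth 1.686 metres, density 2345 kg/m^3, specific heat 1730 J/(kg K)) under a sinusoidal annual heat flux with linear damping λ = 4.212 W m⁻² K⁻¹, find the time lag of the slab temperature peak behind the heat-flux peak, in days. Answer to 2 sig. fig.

18 days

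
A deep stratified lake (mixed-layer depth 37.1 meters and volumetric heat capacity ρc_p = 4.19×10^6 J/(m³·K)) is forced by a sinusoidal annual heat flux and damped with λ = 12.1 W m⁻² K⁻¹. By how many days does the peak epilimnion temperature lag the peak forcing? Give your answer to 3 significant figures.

Areal heat capacity C = ρc_p × D = 4.19×10^6 × 37.1 = 1.55×10^8 J/(m^2 K).
ω = 2π / 3.15×10^7 s = 1.99×10^-7 s⁻¹.
Phase lag φ = arctan(Cω/λ) = arctan(31.0/12.1) = 1.20 rad.
Time lag = φ / ω = 1.20 / 1.99×10^-7 = 6.01×10^6 s = 69.6 days.

69.6 days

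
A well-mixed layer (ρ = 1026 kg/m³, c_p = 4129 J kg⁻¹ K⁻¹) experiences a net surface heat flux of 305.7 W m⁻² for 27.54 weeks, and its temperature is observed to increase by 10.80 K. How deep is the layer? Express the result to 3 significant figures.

Heat input Q = F Δt = 305.7 × 1.67×10^7 s = 5.09×10^9 J/m².
Required areal heat capacity C = Q / ΔT = 4.71×10^8 J/(m²·K).
Depth D = C / (ρ c_p) = 4.71×10^8 / (1026 × 4129) = 111 m.

111 m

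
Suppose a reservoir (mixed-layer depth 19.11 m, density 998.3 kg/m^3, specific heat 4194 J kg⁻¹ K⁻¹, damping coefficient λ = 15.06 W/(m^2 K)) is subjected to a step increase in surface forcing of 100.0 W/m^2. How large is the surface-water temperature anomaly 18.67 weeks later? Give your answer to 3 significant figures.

5.85 K

Areal heat capacity C = ρ c_p D = 998.3 × 4194 × 19.11 = 8.00×10^7 J m⁻² K⁻¹.
τ = C / λ = 8.00×10^7 / 15.06 = 5.31×10^6 s.
Equilibrium anomaly ΔT_eq = F / λ = 100.0 / 15.06 = 6.64 K.
t = 18.67 weeks = 1.13×10^7 s, so t/τ = 2.13.
ΔT(t) = ΔT_eq (1 − e^(−t/τ)) = 6.64 × (1 − e^−2.13) = 5.85 K.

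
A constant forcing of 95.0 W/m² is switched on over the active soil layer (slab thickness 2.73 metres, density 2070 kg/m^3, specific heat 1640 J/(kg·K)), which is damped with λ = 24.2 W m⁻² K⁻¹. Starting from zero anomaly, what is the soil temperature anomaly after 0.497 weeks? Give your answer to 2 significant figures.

2.1 K

Areal heat capacity C = ρ c_p D = 2070 × 1640 × 2.73 = 9.27×10^6 J m⁻² K⁻¹.
τ = C / λ = 9.27×10^6 / 24.2 = 3.83×10^5 s.
Equilibrium anomaly ΔT_eq = F / λ = 95.0 / 24.2 = 3.93 K.
t = 0.497 weeks = 3.01×10^5 s, so t/τ = 0.785.
ΔT(t) = ΔT_eq (1 − e^(−t/τ)) = 3.93 × (1 − e^−0.785) = 2.13 K.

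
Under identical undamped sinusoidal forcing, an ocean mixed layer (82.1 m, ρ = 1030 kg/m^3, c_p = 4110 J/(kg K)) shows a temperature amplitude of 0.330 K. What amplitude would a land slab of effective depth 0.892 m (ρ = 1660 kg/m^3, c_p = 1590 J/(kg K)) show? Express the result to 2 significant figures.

C_ocean = 3.48×10^8 J/(m²·K); C_land = 2.35×10^6 J/(m²·K).
A ∝ 1/C ⇒ A_land = A_ocean × C_ocean/C_land = 0.330 × 148 = 48.7 K.

49 K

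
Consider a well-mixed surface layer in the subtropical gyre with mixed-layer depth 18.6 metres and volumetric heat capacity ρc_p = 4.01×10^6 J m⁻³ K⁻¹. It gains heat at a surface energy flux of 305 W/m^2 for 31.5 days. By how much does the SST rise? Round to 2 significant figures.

11 K

Areal heat capacity C = ρc_p × D = 4.01×10^6 × 18.6 = 7.46×10^7 J/(m²·K).
Net heat input Q = F Δt = 305 × (31.5 days × 86400 s/day) = 8.30×10^8 J/m².
ΔT = Q / C = 8.30×10^8 / 7.46×10^7 = 11.1 K.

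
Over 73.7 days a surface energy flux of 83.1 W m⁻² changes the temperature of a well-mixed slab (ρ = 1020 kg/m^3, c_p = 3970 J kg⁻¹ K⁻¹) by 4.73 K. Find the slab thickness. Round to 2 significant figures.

28 m

Heat input Q = F Δt = 83.1 × 6.37×10^6 s = 5.29×10^8 J/m².
Required areal heat capacity C = Q / ΔT = 1.12×10^8 J/(m²·K).
Depth D = C / (ρ c_p) = 1.12×10^8 / (1020 × 3970) = 27.6 m.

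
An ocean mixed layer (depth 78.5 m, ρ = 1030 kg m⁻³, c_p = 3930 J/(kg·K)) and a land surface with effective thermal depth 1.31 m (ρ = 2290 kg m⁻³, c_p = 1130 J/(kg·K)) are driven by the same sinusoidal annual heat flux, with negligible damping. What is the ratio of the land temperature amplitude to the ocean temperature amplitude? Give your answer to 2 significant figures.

C_ocean = 1030 × 3930 × 78.5 = 3.18×10^8 J/(m²·K).
C_land = 2290 × 1130 × 1.31 = 3.39×10^6 J/(m²·K).
Undamped amplitude ∝ 1/C, so A_land/A_ocean = C_ocean/C_land = 93.7.

94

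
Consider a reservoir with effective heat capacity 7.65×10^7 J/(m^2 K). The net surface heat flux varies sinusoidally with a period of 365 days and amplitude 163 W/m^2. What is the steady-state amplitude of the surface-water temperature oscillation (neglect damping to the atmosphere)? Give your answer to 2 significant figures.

11 K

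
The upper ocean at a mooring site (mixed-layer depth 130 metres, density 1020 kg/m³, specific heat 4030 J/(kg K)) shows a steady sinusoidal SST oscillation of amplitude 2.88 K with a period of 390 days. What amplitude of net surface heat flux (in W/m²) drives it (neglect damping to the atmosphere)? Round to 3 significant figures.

Areal heat capacity C = ρ c_p D = 1020 × 4030 × 130 = 5.34×10^8 J/(m^2 K).
ω = 2π / 3.37×10^7 s = 1.86×10^-7 s⁻¹.
Cω = 5.34×10^8 × 1.86×10^-7 = 99.6 W/(m²·K).
F₀ = A × Cω = 2.88 × 99.6 = 287 W/m².

287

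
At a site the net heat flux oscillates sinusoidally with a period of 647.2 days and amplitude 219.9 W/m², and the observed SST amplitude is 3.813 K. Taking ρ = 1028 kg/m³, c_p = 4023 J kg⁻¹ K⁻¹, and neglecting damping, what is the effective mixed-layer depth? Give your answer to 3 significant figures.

124 m

ω = 2π / 5.59×10^7 s = 1.12×10^-7 s⁻¹.
Required C = F₀ / (A ω) = 219.9 / (3.813 × 1.12×10^-7) = 5.13×10^8 J/(m²·K).
D = C / (ρ c_p) = 5.13×10^8 / (1028 × 4023) = 124 m.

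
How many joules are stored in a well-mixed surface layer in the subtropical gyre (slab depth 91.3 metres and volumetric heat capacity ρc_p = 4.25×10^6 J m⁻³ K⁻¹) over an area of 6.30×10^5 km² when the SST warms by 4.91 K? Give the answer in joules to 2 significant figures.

1.2×10^21 J

Areal heat capacity C = ρc_p × D = 4.25×10^6 × 91.3 = 3.88×10^8 J/(m²·K).
Heat per unit area: q = C ΔT = 3.88×10^8 × 4.91 = 1.91×10^9 J/m².
Total heat: Q = q × A = 1.91×10^9 × (6.30×10^5 × 10⁶ m²) = 1.20×10^21 J.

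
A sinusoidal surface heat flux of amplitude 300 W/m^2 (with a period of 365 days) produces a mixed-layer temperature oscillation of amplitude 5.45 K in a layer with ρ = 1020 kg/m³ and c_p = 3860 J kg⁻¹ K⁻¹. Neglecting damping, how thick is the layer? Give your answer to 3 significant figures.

ω = 2π / 3.15×10^7 s = 1.99×10^-7 s⁻¹.
Required C = F₀ / (A ω) = 300 / (5.45 × 1.99×10^-7) = 2.76×10^8 J/(m²·K).
D = C / (ρ c_p) = 2.76×10^8 / (1020 × 3860) = 70.2 m.

70.2 m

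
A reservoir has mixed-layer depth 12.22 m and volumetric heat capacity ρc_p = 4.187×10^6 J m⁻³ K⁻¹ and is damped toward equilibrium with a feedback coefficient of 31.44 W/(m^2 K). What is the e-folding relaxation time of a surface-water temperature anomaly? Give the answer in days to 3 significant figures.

Areal heat capacity C = ρc_p × D = 4.187×10^6 × 12.22 = 5.12×10^7 J m⁻² K⁻¹.
Relaxation time τ = C / λ = 5.12×10^7 / 31.44 = 1.63×10^6 s.
In days: 1.63×10^6 s / (86400 s/day) = 18.8 days.

18.8 days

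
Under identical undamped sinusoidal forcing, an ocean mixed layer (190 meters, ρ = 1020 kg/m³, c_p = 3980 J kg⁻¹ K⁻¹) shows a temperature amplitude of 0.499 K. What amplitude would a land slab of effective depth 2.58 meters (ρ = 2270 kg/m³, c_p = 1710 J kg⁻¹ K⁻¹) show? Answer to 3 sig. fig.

38.4 K

C_ocean = 7.71×10^8 J/(m²·K); C_land = 1.00×10^7 J/(m²·K).
A ∝ 1/C ⇒ A_land = A_ocean × C_ocean/C_land = 0.499 × 77.0 = 38.4 K.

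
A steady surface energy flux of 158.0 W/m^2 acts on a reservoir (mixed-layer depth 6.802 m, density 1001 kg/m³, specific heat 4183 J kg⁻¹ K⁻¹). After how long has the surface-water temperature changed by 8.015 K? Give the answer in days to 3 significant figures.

16.7 days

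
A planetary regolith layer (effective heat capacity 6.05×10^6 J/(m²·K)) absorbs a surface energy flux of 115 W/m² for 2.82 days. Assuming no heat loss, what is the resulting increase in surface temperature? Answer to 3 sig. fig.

Areal heat capacity C = 6.05×10^6 J/(m²·K) (given).
Net heat input Q = F Δt = 115 × (2.82 days × 86400 s/day) = 2.80×10^7 J/m².
ΔT = Q / C = 2.80×10^7 / 6.05×10^6 = 4.63 K.

4.63 K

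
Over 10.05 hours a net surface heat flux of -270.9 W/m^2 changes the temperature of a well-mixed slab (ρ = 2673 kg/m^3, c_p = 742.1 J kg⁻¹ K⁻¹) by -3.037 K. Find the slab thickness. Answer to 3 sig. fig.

Heat input Q = F Δt = -270.9 × 36200 s = -9.80×10^6 J/m².
Required areal heat capacity C = Q / ΔT = 3.23×10^6 J/(m²·K).
Depth D = C / (ρ c_p) = 3.23×10^6 / (2673 × 742.1) = 1.63 m.

1.63 m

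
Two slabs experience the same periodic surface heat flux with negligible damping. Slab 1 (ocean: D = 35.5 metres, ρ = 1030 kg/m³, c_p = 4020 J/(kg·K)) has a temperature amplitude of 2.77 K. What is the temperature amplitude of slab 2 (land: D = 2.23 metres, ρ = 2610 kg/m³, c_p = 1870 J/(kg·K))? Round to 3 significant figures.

37.4 K

C_ocean = 1.47×10^8 J/(m²·K); C_land = 1.09×10^7 J/(m²·K).
A ∝ 1/C ⇒ A_land = A_ocean × C_ocean/C_land = 2.77 × 13.5 = 37.4 K.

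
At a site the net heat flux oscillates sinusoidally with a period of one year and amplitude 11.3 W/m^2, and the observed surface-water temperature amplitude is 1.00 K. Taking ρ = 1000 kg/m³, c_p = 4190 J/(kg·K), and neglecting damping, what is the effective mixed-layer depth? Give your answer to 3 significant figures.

13.5 m

ω = 2π / 3.15×10^7 s = 1.99×10^-7 s⁻¹.
Required C = F₀ / (A ω) = 11.3 / (1.00 × 1.99×10^-7) = 5.67×10^7 J/(m²·K).
D = C / (ρ c_p) = 5.67×10^7 / (1000 × 4190) = 13.5 m.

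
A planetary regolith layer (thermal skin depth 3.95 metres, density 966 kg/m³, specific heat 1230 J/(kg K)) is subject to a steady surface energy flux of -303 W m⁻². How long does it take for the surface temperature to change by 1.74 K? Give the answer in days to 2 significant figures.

0.31 days

Areal heat capacity C = ρ c_p D = 966 × 1230 × 3.95 = 4.69×10^6 J/(m^2 K).
Time required: Δt = C ΔT / F = 4.69×10^6 × -1.74 / -303 = 27000 s.
In days: 27000 s / (86400 s/day) = 0.312 days.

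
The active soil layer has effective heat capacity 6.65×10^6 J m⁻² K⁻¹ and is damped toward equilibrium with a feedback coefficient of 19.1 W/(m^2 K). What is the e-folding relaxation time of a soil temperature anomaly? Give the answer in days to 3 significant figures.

4.03 days

Areal heat capacity C = 6.65×10^6 J m⁻² K⁻¹ (given).
Relaxation time τ = C / λ = 6.65×10^6 / 19.1 = 3.48×10^5 s.
In days: 3.48×10^5 s / (86400 s/day) = 4.03 days.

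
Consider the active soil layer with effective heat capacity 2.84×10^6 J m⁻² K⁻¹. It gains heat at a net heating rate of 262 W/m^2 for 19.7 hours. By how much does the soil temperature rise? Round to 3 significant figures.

Areal heat capacity C = 2.84×10^6 J m⁻² K⁻¹ (given).
Net heat input Q = F Δt = 262 × (19.7 hours × 3600 s/hour) = 1.86×10^7 J/m².
ΔT = Q / C = 1.86×10^7 / 2.84×10^6 = 6.54 K.

6.54 K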